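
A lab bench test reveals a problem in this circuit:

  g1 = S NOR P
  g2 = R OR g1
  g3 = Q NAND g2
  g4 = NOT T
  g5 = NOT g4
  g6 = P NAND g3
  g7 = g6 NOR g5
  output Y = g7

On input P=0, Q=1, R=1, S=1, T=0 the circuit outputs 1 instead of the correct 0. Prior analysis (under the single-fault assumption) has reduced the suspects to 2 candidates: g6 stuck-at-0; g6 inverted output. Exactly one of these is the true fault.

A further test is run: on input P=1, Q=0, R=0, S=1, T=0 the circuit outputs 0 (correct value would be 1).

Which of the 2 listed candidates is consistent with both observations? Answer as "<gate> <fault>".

Evaluate each candidate on input P=1, Q=0, R=0, S=1, T=0:
  g6 stuck-at-0: g1=0, g2=0, g3=1, g4=1, g5=0, g6=0 [stuck-at-0], g7=1 → 1 — eliminated
  g6 inverted output: g1=0, g2=0, g3=1, g4=1, g5=0, g6=1 [inverted output], g7=0 → 0 — matches
Only g6 inverted output reproduces the observed 0.

g6 inverted output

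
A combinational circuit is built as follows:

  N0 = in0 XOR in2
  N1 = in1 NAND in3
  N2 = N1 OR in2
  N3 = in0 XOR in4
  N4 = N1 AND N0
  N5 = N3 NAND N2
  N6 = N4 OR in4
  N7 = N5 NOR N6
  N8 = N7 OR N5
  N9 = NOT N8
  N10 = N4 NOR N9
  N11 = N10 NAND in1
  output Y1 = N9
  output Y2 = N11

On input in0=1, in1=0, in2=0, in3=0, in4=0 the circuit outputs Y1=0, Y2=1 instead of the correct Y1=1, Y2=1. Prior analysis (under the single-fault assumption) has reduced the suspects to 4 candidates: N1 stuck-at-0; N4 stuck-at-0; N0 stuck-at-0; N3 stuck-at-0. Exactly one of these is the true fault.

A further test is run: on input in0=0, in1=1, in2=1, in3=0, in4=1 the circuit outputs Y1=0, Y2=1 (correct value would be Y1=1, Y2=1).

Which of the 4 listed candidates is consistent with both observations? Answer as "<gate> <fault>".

N3 stuck-at-0

Evaluate each candidate on input in0=0, in1=1, in2=1, in3=0, in4=1:
  N1 stuck-at-0: N0=1, N1=0 [stuck-at-0], N2=1, N3=1, N4=0, N5=0, N6=1, N7=0, N8=0, N9=1, N10=0, N11=1 → Y1=1, Y2=1 — eliminated
  N4 stuck-at-0: N0=1, N1=1, N2=1, N3=1, N4=0 [stuck-at-0], N5=0, N6=1, N7=0, N8=0, N9=1, N10=0, N11=1 → Y1=1, Y2=1 — eliminated
  N0 stuck-at-0: N0=0 [stuck-at-0], N1=1, N2=1, N3=1, N4=0, N5=0, N6=1, N7=0, N8=0, N9=1, N10=0, N11=1 → Y1=1, Y2=1 — eliminated
  N3 stuck-at-0: N0=1, N1=1, N2=1, N3=0 [stuck-at-0], N4=1, N5=1, N6=1, N7=0, N8=1, N9=0, N10=0, N11=1 → Y1=0, Y2=1 — matches
Only N3 stuck-at-0 reproduces the observed Y1=0, Y2=1.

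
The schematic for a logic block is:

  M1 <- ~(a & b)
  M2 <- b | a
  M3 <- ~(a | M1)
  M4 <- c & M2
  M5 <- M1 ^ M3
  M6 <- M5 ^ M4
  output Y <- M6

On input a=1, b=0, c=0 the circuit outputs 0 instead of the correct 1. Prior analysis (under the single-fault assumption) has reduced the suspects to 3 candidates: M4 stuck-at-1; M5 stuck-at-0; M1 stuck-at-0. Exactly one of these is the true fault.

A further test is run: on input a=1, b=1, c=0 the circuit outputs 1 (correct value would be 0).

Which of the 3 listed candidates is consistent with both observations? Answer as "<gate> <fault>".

M4 stuck-at-1

Evaluate each candidate on input a=1, b=1, c=0:
  M4 stuck-at-1: M1=0, M2=1, M3=0, M4=1 [stuck-at-1], M5=0, M6=1 → 1 — matches
  M5 stuck-at-0: M1=0, M2=1, M3=0, M4=0, M5=0 [stuck-at-0], M6=0 → 0 — eliminated
  M1 stuck-at-0: M1=0 [stuck-at-0], M2=1, M3=0, M4=0, M5=0, M6=0 → 0 — eliminated
Only M4 stuck-at-1 reproduces the observed 1.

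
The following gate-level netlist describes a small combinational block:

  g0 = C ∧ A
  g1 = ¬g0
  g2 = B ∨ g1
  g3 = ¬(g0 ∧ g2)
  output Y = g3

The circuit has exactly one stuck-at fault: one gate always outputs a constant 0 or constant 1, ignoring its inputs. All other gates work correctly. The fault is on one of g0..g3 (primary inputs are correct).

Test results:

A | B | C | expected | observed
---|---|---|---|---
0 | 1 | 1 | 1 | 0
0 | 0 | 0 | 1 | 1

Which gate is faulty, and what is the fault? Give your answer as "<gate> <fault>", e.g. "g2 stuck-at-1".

Fault-free values for test 1 (A=0, B=1, C=1): g0=0, g1=1, g2=1, g3=1, giving Y=1. Observed 0.
Test 1: faults giving observed 0 are {g0 stuck-at-1, g3 stuck-at-0}.
Test 2 (A=0, B=0, C=0): fault-free g0=0, g1=1, g2=1, g3=1 → 1; observed 1. Eliminates g3 stuck-at-0.
Only g0 stuck-at-1 is consistent with every test.

g0 stuck-at-1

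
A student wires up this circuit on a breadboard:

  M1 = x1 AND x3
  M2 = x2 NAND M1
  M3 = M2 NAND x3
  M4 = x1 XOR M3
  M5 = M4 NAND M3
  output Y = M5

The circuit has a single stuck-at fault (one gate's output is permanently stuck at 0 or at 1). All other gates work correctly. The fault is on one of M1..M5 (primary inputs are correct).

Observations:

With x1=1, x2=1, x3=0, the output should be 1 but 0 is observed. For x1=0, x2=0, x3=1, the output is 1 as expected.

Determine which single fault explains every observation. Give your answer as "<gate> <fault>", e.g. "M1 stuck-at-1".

M4 stuck-at-1

Fault-free values for test 1 (x1=1, x2=1, x3=0): M1=0, M2=1, M3=1, M4=0, M5=1, giving Y=1. Observed 0.
Test 1: faults giving observed 0 are {M4 stuck-at-1, M5 stuck-at-0}.
Test 2 (x1=0, x2=0, x3=1): fault-free M1=0, M2=1, M3=0, M4=0, M5=1 → 1; observed 1. Eliminates M5 stuck-at-0.
Only M4 stuck-at-1 is consistent with every test.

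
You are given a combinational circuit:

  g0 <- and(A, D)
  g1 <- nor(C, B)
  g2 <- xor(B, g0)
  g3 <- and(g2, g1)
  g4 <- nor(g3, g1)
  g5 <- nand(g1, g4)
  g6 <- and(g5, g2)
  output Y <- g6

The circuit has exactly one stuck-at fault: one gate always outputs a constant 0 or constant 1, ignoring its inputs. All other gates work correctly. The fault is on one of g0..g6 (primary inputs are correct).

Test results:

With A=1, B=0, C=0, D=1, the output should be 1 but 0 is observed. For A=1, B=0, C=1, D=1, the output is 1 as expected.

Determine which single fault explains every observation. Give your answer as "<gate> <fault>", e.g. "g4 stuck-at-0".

g4 stuck-at-1

Fault-free values for test 1 (A=1, B=0, C=0, D=1): g0=1, g1=1, g2=1, g3=1, g4=0, g5=1, g6=1, giving Y=1. Observed 0.
Test 1: faults giving observed 0 are {g0 stuck-at-0, g2 stuck-at-0, g4 stuck-at-1, g5 stuck-at-0, g6 stuck-at-0}.
Test 2 (A=1, B=0, C=1, D=1): fault-free g0=1, g1=0, g2=1, g3=0, g4=1, g5=1, g6=1 → 1; observed 1. Eliminates g0 stuck-at-0, g2 stuck-at-0, g5 stuck-at-0, g6 stuck-at-0.
Only g4 stuck-at-1 is consistent with every test.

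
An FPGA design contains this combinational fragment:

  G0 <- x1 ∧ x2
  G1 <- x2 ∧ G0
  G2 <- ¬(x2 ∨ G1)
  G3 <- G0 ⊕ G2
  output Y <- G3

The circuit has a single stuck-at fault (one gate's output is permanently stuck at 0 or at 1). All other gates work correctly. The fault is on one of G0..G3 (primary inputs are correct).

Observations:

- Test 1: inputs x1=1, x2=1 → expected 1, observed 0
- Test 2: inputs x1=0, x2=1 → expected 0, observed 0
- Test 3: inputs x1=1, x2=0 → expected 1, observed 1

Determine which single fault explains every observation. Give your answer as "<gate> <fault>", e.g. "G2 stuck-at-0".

G0 stuck-at-0

Fault-free values for test 1 (x1=1, x2=1): G0=1, G1=1, G2=0, G3=1, giving Y=1. Observed 0.
Test 1: faults giving observed 0 are {G0 stuck-at-0, G2 stuck-at-1, G3 stuck-at-0}.
Test 2 (x1=0, x2=1): fault-free G0=0, G1=0, G2=0, G3=0 → 0; observed 0. Eliminates G2 stuck-at-1.
Test 3 (x1=1, x2=0): fault-free G0=0, G1=0, G2=1, G3=1 → 1; observed 1. Eliminates G3 stuck-at-0.
Only G0 stuck-at-0 is consistent with every test.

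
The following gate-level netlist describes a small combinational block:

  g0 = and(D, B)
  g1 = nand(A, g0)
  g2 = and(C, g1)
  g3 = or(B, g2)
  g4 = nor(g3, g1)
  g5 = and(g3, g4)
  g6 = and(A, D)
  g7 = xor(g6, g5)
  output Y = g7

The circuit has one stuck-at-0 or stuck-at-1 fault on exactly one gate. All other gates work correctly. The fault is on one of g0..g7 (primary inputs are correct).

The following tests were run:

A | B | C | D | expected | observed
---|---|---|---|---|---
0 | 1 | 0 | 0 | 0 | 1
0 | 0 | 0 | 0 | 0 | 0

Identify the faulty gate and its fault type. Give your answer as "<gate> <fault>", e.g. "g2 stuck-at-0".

Fault-free values for test 1 (A=0, B=1, C=0, D=0): g0=0, g1=1, g2=0, g3=1, g4=0, g5=0, g6=0, g7=0, giving Y=0. Observed 1.
Test 1: faults giving observed 1 are {g4 stuck-at-1, g5 stuck-at-1, g6 stuck-at-1, g7 stuck-at-1}.
Test 2 (A=0, B=0, C=0, D=0): fault-free g0=0, g1=1, g2=0, g3=0, g4=0, g5=0, g6=0, g7=0 → 0; observed 0. Eliminates g5 stuck-at-1, g6 stuck-at-1, g7 stuck-at-1.
Only g4 stuck-at-1 is consistent with every test.

g4 stuck-at-1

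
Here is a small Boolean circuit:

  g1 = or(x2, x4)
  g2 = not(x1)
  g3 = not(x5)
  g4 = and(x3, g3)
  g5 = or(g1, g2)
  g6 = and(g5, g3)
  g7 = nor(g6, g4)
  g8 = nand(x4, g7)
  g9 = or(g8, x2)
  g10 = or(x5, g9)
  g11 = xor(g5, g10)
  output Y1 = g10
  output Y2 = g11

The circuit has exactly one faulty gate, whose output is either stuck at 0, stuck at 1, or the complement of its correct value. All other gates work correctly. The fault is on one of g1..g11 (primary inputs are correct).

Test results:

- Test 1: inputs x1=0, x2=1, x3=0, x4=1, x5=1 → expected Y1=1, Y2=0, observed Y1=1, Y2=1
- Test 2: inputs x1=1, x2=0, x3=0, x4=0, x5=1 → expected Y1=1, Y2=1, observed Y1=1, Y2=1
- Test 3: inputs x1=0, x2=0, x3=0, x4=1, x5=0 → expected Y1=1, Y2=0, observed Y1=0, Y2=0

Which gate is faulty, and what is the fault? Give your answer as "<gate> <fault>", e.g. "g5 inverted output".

Fault-free values for test 1 (x1=0, x2=1, x3=0, x4=1, x5=1): g1=1, g2=1, g3=0, g4=0, g5=1, g6=0, g7=1, g8=0, g9=1, g10=1, g11=0, giving Y1=1, Y2=0. Observed Y1=1, Y2=1.
Test 1: faults giving observed Y1=1, Y2=1 are {g5 stuck-at-0, g5 inverted output, g11 stuck-at-1, g11 inverted output}.
Test 2 (x1=1, x2=0, x3=0, x4=0, x5=1): fault-free g1=0, g2=0, g3=0, g4=0, g5=0, g6=0, g7=1, g8=1, g9=1, g10=1, g11=1 → Y1=1, Y2=1; observed Y1=1, Y2=1. Eliminates g5 inverted output, g11 inverted output.
Test 3 (x1=0, x2=0, x3=0, x4=1, x5=0): fault-free g1=1, g2=1, g3=1, g4=0, g5=1, g6=1, g7=0, g8=1, g9=1, g10=1, g11=0 → Y1=1, Y2=0; observed Y1=0, Y2=0. Eliminates g11 stuck-at-1.
Only g5 stuck-at-0 is consistent with every test.

g5 stuck-at-0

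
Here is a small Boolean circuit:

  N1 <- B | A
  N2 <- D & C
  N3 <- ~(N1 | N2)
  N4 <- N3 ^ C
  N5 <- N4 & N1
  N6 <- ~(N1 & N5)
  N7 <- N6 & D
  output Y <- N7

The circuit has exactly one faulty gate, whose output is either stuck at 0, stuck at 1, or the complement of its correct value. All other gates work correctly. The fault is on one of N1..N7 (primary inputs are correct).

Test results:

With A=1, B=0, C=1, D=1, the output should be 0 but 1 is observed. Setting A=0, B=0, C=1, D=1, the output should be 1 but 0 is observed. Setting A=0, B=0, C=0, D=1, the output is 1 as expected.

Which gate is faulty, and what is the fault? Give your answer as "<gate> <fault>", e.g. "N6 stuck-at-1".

N1 inverted output

Fault-free values for test 1 (A=1, B=0, C=1, D=1): N1=1, N2=1, N3=0, N4=1, N5=1, N6=0, N7=0, giving Y=0. Observed 1.
Test 1: faults giving observed 1 are {N1 stuck-at-0, N1 inverted output, N3 stuck-at-1, N3 inverted output, N4 stuck-at-0, N4 inverted output, N5 stuck-at-0, N5 inverted output, N6 stuck-at-1, N6 inverted output, N7 stuck-at-1, N7 inverted output}.
Test 2 (A=0, B=0, C=1, D=1): fault-free N1=0, N2=1, N3=0, N4=1, N5=0, N6=1, N7=1 → 1; observed 0. Eliminates N1 stuck-at-0, N3 stuck-at-1, N3 inverted output, N4 stuck-at-0, N4 inverted output, N5 stuck-at-0, N5 inverted output, N6 stuck-at-1, N7 stuck-at-1.
Test 3 (A=0, B=0, C=0, D=1): fault-free N1=0, N2=0, N3=1, N4=1, N5=0, N6=1, N7=1 → 1; observed 1. Eliminates N6 inverted output, N7 inverted output.
Only N1 inverted output is consistent with every test.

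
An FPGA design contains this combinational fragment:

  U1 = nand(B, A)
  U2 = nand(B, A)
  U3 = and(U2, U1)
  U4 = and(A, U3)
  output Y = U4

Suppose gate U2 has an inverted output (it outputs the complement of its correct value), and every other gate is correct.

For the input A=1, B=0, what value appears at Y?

Propagate with U2 forced: U1=1, U2=0 [inverted output], U3=0, U4=0.
So Y = 0. (Without the fault it would be 1.)

0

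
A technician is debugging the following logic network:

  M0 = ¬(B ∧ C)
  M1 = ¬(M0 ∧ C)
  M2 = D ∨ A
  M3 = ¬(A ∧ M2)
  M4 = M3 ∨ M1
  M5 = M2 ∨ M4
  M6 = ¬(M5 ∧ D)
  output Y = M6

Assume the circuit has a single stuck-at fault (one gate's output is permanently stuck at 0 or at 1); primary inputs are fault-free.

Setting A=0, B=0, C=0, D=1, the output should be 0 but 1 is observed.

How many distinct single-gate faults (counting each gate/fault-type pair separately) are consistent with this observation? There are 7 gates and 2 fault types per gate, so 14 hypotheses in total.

2

Fault-free: M0=1, M1=1, M2=1, M3=1, M4=1, M5=1, M6=0 → 0. Observed 1.
  M0 stuck-at-0: output 0 ✗
  M0 stuck-at-1: output 0 ✗
  M1 stuck-at-0: output 0 ✗
  M1 stuck-at-1: output 0 ✗
  M2 stuck-at-0: output 0 ✗
  M2 stuck-at-1: output 0 ✗
  M3 stuck-at-0: output 0 ✗
  M3 stuck-at-1: output 0 ✗
  M4 stuck-at-0: output 0 ✗
  M4 stuck-at-1: output 0 ✗
  M5 stuck-at-0: output 1 ✓
  M5 stuck-at-1: output 0 ✗
  M6 stuck-at-0: output 0 ✗
  M6 stuck-at-1: output 1 ✓
Consistent faults: {M5 stuck-at-0, M6 stuck-at-1} — 2 in all.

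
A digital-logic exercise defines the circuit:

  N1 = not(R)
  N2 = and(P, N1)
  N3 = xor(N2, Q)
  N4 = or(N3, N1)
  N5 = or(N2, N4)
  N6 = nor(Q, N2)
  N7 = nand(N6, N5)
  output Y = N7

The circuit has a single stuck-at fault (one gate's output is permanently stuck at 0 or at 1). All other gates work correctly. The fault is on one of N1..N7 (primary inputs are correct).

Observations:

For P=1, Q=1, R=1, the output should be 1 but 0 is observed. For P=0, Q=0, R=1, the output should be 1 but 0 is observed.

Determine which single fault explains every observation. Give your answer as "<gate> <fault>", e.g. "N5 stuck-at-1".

Fault-free values for test 1 (P=1, Q=1, R=1): N1=0, N2=0, N3=1, N4=1, N5=1, N6=0, N7=1, giving Y=1. Observed 0.
Test 1: faults giving observed 0 are {N6 stuck-at-1, N7 stuck-at-0}.
Test 2 (P=0, Q=0, R=1): fault-free N1=0, N2=0, N3=0, N4=0, N5=0, N6=1, N7=1 → 1; observed 0. Eliminates N6 stuck-at-1.
Only N7 stuck-at-0 is consistent with every test.

N7 stuck-at-0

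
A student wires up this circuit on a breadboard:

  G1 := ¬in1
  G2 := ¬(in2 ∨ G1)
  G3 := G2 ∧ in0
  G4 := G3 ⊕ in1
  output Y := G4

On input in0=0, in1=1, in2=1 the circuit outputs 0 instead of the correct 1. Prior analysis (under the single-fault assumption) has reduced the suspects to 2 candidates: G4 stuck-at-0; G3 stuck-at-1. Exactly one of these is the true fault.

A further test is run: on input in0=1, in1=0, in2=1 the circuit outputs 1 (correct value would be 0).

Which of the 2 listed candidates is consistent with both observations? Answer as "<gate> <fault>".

G3 stuck-at-1

Evaluate each candidate on input in0=1, in1=0, in2=1:
  G4 stuck-at-0: G1=1, G2=0, G3=0, G4=0 [stuck-at-0] → 0 — eliminated
  G3 stuck-at-1: G1=1, G2=0, G3=1 [stuck-at-1], G4=1 → 1 — matches
Only G3 stuck-at-1 reproduces the observed 1.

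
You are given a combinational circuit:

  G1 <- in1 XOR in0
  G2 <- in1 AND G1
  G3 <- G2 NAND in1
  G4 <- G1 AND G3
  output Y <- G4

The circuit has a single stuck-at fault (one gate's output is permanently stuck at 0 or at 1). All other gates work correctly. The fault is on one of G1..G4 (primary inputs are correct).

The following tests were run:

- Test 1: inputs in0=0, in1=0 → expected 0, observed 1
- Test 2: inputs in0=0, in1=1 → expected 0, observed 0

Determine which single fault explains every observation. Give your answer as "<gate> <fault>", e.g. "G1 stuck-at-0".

Fault-free values for test 1 (in0=0, in1=0): G1=0, G2=0, G3=1, G4=0, giving Y=0. Observed 1.
Test 1: faults giving observed 1 are {G1 stuck-at-1, G4 stuck-at-1}.
Test 2 (in0=0, in1=1): fault-free G1=1, G2=1, G3=0, G4=0 → 0; observed 0. Eliminates G4 stuck-at-1.
Only G1 stuck-at-1 is consistent with every test.

G1 stuck-at-1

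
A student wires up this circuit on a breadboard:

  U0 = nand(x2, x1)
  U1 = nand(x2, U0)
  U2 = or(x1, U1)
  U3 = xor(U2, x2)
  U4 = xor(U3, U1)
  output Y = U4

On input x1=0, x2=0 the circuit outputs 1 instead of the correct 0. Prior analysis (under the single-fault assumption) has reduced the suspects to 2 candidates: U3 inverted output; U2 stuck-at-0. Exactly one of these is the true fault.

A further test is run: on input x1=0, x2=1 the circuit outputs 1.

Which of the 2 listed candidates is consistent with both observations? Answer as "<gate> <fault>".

Evaluate each candidate on input x1=0, x2=1:
  U3 inverted output: U0=1, U1=0, U2=0, U3=0 [inverted output], U4=0 → 0 — eliminated
  U2 stuck-at-0: U0=1, U1=0, U2=0 [stuck-at-0], U3=1, U4=1 → 1 — matches
Only U2 stuck-at-0 reproduces the observed 1.

U2 stuck-at-0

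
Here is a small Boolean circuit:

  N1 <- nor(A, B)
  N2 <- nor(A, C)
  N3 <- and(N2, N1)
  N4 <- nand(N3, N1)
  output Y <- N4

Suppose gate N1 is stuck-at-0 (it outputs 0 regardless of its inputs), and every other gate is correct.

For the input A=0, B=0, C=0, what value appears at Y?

1

Propagate with N1 forced: N1=0 [stuck-at-0], N2=1, N3=0, N4=1.
So Y = 1. (Without the fault it would be 0.)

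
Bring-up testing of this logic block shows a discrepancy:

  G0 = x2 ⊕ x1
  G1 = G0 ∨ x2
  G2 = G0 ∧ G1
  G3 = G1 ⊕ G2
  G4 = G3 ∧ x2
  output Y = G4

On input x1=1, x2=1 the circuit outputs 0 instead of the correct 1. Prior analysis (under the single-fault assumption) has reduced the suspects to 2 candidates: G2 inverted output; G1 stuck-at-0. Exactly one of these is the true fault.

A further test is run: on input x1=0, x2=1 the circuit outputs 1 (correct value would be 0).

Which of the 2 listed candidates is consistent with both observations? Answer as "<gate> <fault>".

G2 inverted output

Evaluate each candidate on input x1=0, x2=1:
  G2 inverted output: G0=1, G1=1, G2=0 [inverted output], G3=1, G4=1 → 1 — matches
  G1 stuck-at-0: G0=1, G1=0 [stuck-at-0], G2=0, G3=0, G4=0 → 0 — eliminated
Only G2 inverted output reproduces the observed 1.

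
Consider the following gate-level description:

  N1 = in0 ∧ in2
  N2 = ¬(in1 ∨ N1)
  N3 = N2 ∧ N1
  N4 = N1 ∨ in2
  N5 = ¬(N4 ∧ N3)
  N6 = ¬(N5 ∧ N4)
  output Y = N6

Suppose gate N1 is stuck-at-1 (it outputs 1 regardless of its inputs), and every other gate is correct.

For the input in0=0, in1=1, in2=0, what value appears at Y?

Propagate with N1 forced: N1=1 [stuck-at-1], N2=0, N3=0, N4=1, N5=1, N6=0.
So Y = 0. (Without the fault it would be 1.)

0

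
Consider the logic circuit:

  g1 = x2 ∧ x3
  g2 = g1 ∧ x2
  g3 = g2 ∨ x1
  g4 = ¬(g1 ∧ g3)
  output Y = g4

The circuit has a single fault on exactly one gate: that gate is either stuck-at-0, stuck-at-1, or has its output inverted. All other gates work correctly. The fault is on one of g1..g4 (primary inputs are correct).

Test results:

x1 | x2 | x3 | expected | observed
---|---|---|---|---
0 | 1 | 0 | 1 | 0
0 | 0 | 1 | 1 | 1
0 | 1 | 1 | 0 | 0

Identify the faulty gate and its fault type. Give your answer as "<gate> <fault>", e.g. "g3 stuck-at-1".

g1 stuck-at-1

Fault-free values for test 1 (x1=0, x2=1, x3=0): g1=0, g2=0, g3=0, g4=1, giving Y=1. Observed 0.
Test 1: faults giving observed 0 are {g1 stuck-at-1, g1 inverted output, g4 stuck-at-0, g4 inverted output}.
Test 2 (x1=0, x2=0, x3=1): fault-free g1=0, g2=0, g3=0, g4=1 → 1; observed 1. Eliminates g4 stuck-at-0, g4 inverted output.
Test 3 (x1=0, x2=1, x3=1): fault-free g1=1, g2=1, g3=1, g4=0 → 0; observed 0. Eliminates g1 inverted output.
Only g1 stuck-at-1 is consistent with every test.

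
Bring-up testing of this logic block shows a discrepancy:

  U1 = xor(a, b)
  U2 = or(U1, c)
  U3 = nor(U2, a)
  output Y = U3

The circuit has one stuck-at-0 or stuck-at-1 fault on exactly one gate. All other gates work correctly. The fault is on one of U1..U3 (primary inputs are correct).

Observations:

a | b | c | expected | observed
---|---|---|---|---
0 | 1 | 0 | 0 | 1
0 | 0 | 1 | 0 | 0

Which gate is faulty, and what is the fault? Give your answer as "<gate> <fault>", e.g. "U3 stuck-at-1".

Fault-free values for test 1 (a=0, b=1, c=0): U1=1, U2=1, U3=0, giving Y=0. Observed 1.
Test 1: faults giving observed 1 are {U1 stuck-at-0, U2 stuck-at-0, U3 stuck-at-1}.
Test 2 (a=0, b=0, c=1): fault-free U1=0, U2=1, U3=0 → 0; observed 0. Eliminates U2 stuck-at-0, U3 stuck-at-1.
Only U1 stuck-at-0 is consistent with every test.

U1 stuck-at-0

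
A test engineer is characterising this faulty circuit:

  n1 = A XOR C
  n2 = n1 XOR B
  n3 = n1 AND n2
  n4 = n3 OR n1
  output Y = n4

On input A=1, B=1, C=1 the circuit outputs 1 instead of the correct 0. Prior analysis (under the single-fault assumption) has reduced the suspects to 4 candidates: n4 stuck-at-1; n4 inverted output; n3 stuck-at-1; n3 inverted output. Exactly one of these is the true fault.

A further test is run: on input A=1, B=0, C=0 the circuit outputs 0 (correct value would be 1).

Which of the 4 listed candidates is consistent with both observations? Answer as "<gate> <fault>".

n4 inverted output

Evaluate each candidate on input A=1, B=0, C=0:
  n4 stuck-at-1: n1=1, n2=1, n3=1, n4=1 [stuck-at-1] → 1 — eliminated
  n4 inverted output: n1=1, n2=1, n3=1, n4=0 [inverted output] → 0 — matches
  n3 stuck-at-1: n1=1, n2=1, n3=1 [stuck-at-1], n4=1 → 1 — eliminated
  n3 inverted output: n1=1, n2=1, n3=0 [inverted output], n4=1 → 1 — eliminated
Only n4 inverted output reproduces the observed 0.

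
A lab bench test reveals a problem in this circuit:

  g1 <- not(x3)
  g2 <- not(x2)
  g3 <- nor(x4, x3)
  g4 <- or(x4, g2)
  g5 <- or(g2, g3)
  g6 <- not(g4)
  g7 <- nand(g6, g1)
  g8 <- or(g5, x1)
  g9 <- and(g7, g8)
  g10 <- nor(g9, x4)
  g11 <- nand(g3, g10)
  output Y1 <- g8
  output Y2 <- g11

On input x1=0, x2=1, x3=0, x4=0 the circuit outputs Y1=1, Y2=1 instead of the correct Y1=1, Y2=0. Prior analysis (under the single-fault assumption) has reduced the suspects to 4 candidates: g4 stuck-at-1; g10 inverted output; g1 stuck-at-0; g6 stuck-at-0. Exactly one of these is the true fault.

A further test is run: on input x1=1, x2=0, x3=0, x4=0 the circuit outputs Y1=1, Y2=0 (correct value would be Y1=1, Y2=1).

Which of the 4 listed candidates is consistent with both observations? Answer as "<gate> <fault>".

Evaluate each candidate on input x1=1, x2=0, x3=0, x4=0:
  g4 stuck-at-1: g1=1, g2=1, g3=1, g4=1 [stuck-at-1], g5=1, g6=0, g7=1, g8=1, g9=1, g10=0, g11=1 → Y1=1, Y2=1 — eliminated
  g10 inverted output: g1=1, g2=1, g3=1, g4=1, g5=1, g6=0, g7=1, g8=1, g9=1, g10=1 [inverted output], g11=0 → Y1=1, Y2=0 — matches
  g1 stuck-at-0: g1=0 [stuck-at-0], g2=1, g3=1, g4=1, g5=1, g6=0, g7=1, g8=1, g9=1, g10=0, g11=1 → Y1=1, Y2=1 — eliminated
  g6 stuck-at-0: g1=1, g2=1, g3=1, g4=1, g5=1, g6=0 [stuck-at-0], g7=1, g8=1, g9=1, g10=0, g11=1 → Y1=1, Y2=1 — eliminated
Only g10 inverted output reproduces the observed Y1=1, Y2=0.

g10 inverted output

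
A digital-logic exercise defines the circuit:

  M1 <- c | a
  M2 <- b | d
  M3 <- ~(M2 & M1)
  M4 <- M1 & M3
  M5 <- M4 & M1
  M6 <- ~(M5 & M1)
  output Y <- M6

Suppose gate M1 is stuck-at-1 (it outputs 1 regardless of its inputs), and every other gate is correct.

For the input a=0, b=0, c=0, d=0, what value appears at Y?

0

Propagate with M1 forced: M1=1 [stuck-at-1], M2=0, M3=1, M4=1, M5=1, M6=0.
So Y = 0. (Without the fault it would be 1.)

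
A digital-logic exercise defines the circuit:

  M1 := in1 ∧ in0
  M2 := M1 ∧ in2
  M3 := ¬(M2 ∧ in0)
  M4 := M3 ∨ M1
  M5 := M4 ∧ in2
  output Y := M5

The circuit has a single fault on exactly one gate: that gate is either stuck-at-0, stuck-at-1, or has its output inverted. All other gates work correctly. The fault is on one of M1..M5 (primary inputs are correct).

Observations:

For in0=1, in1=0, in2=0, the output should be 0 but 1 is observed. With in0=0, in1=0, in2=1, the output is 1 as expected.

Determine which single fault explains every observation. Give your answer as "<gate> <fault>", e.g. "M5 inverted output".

Fault-free values for test 1 (in0=1, in1=0, in2=0): M1=0, M2=0, M3=1, M4=1, M5=0, giving Y=0. Observed 1.
Test 1: faults giving observed 1 are {M5 stuck-at-1, M5 inverted output}.
Test 2 (in0=0, in1=0, in2=1): fault-free M1=0, M2=0, M3=1, M4=1, M5=1 → 1; observed 1. Eliminates M5 inverted output.
Only M5 stuck-at-1 is consistent with every test.

M5 stuck-at-1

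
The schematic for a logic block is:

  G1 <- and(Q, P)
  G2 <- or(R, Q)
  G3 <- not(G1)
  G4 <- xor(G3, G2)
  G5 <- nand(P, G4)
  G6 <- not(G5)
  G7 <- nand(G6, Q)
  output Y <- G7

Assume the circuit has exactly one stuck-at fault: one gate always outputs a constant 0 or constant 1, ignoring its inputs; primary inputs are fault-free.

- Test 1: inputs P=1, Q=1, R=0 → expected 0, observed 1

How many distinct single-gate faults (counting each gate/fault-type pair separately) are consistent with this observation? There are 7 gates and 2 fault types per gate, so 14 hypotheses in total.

Fault-free: G1=1, G2=1, G3=0, G4=1, G5=0, G6=1, G7=0 → 0. Observed 1.
  G1 stuck-at-0: output 1 ✓
  G1 stuck-at-1: output 0 ✗
  G2 stuck-at-0: output 1 ✓
  G2 stuck-at-1: output 0 ✗
  G3 stuck-at-0: output 0 ✗
  G3 stuck-at-1: output 1 ✓
  G4 stuck-at-0: output 1 ✓
  G4 stuck-at-1: output 0 ✗
  G5 stuck-at-0: output 0 ✗
  G5 stuck-at-1: output 1 ✓
  G6 stuck-at-0: output 1 ✓
  G6 stuck-at-1: output 0 ✗
  G7 stuck-at-0: output 0 ✗
  G7 stuck-at-1: output 1 ✓
Consistent faults: {G1 stuck-at-0, G2 stuck-at-0, G3 stuck-at-1, G4 stuck-at-0, G5 stuck-at-1, G6 stuck-at-0, G7 stuck-at-1} — 7 in all.

7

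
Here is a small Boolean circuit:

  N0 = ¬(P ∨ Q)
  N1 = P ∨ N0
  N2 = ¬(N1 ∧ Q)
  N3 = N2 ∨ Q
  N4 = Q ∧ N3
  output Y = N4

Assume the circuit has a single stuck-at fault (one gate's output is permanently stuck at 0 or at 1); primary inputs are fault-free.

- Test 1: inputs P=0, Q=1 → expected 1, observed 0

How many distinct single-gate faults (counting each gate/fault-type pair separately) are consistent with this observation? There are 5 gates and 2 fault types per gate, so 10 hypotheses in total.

Fault-free: N0=0, N1=0, N2=1, N3=1, N4=1 → 1. Observed 0.
  N0 stuck-at-0: output 1 ✗
  N0 stuck-at-1: output 1 ✗
  N1 stuck-at-0: output 1 ✗
  N1 stuck-at-1: output 1 ✗
  N2 stuck-at-0: output 1 ✗
  N2 stuck-at-1: output 1 ✗
  N3 stuck-at-0: output 0 ✓
  N3 stuck-at-1: output 1 ✗
  N4 stuck-at-0: output 0 ✓
  N4 stuck-at-1: output 1 ✗
Consistent faults: {N3 stuck-at-0, N4 stuck-at-0} — 2 in all.

2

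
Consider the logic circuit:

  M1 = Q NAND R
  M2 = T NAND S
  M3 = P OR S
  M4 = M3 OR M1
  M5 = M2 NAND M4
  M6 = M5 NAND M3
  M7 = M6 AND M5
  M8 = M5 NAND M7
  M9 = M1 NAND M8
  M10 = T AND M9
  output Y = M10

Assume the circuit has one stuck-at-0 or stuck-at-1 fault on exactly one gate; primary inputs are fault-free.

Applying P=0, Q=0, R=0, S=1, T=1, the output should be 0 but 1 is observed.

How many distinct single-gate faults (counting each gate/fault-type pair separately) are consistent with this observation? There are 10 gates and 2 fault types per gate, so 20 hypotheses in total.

7

Fault-free: M1=1, M2=0, M3=1, M4=1, M5=1, M6=0, M7=0, M8=1, M9=0, M10=0 → 0. Observed 1.
  M1: stuck-at-0 ✓; others ✗
  M2: none of the 2 fault types match ✗
  M3: stuck-at-0 ✓; others ✗
  M4: none of the 2 fault types match ✗
  M5: none of the 2 fault types match ✗
  M6: stuck-at-1 ✓; others ✗
  M7: stuck-at-1 ✓; others ✗
  M8: stuck-at-0 ✓; others ✗
  M9: stuck-at-1 ✓; others ✗
  M10: stuck-at-1 ✓; others ✗
Consistent faults: {M1 stuck-at-0, M3 stuck-at-0, M6 stuck-at-1, M7 stuck-at-1, M8 stuck-at-0, M9 stuck-at-1, M10 stuck-at-1} — 7 in all.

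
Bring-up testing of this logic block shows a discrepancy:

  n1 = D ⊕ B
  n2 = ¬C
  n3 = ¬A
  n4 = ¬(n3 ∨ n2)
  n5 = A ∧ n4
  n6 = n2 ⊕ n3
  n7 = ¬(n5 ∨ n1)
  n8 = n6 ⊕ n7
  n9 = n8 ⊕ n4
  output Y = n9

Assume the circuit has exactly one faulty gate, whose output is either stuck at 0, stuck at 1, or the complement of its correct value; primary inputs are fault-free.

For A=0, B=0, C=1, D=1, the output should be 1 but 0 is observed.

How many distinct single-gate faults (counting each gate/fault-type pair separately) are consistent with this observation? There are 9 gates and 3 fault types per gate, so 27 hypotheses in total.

Fault-free: n1=1, n2=0, n3=1, n4=0, n5=0, n6=1, n7=0, n8=1, n9=1 → 1. Observed 0.
  n1: stuck-at-0, inverted output ✓; others ✗
  n2: stuck-at-1, inverted output ✓; others ✗
  n3: none of the 3 fault types match ✗
  n4: stuck-at-1, inverted output ✓; others ✗
  n5: none of the 3 fault types match ✗
  n6: stuck-at-0, inverted output ✓; others ✗
  n7: stuck-at-1, inverted output ✓; others ✗
  n8: stuck-at-0, inverted output ✓; others ✗
  n9: stuck-at-0, inverted output ✓; others ✗
Consistent faults: {n1 stuck-at-0, n1 inverted output, n2 stuck-at-1, n2 inverted output, n4 stuck-at-1, n4 inverted output, n6 stuck-at-0, n6 inverted output, n7 stuck-at-1, n7 inverted output, n8 stuck-at-0, n8 inverted output, n9 stuck-at-0, n9 inverted output} — 14 in all.

14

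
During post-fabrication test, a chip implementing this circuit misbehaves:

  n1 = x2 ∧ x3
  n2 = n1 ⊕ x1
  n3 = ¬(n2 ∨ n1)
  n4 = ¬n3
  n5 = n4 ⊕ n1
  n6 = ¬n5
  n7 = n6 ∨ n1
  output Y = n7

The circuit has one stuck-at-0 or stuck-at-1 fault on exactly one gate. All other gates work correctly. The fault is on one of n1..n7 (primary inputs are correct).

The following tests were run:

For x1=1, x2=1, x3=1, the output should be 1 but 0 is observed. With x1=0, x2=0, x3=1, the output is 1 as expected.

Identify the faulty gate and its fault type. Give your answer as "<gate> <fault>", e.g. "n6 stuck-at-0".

Fault-free values for test 1 (x1=1, x2=1, x3=1): n1=1, n2=0, n3=0, n4=1, n5=0, n6=1, n7=1, giving Y=1. Observed 0.
Test 1: faults giving observed 0 are {n1 stuck-at-0, n7 stuck-at-0}.
Test 2 (x1=0, x2=0, x3=1): fault-free n1=0, n2=0, n3=1, n4=0, n5=0, n6=1, n7=1 → 1; observed 1. Eliminates n7 stuck-at-0.
Only n1 stuck-at-0 is consistent with every test.

n1 stuck-at-0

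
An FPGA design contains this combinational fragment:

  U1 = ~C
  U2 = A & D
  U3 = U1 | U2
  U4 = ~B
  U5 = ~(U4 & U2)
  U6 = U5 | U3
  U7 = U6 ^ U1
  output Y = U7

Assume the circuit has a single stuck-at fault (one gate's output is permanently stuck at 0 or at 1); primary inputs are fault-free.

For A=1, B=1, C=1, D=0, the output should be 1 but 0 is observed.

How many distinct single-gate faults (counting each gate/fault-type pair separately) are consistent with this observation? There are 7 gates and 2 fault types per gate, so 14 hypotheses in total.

Fault-free: U1=0, U2=0, U3=0, U4=0, U5=1, U6=1, U7=1 → 1. Observed 0.
  U1 stuck-at-0: output 1 ✗
  U1 stuck-at-1: output 0 ✓
  U2 stuck-at-0: output 1 ✗
  U2 stuck-at-1: output 1 ✗
  U3 stuck-at-0: output 1 ✗
  U3 stuck-at-1: output 1 ✗
  U4 stuck-at-0: output 1 ✗
  U4 stuck-at-1: output 1 ✗
  U5 stuck-at-0: output 0 ✓
  U5 stuck-at-1: output 1 ✗
  U6 stuck-at-0: output 0 ✓
  U6 stuck-at-1: output 1 ✗
  U7 stuck-at-0: output 0 ✓
  U7 stuck-at-1: output 1 ✗
Consistent faults: {U1 stuck-at-1, U5 stuck-at-0, U6 stuck-at-0, U7 stuck-at-0} — 4 in all.

4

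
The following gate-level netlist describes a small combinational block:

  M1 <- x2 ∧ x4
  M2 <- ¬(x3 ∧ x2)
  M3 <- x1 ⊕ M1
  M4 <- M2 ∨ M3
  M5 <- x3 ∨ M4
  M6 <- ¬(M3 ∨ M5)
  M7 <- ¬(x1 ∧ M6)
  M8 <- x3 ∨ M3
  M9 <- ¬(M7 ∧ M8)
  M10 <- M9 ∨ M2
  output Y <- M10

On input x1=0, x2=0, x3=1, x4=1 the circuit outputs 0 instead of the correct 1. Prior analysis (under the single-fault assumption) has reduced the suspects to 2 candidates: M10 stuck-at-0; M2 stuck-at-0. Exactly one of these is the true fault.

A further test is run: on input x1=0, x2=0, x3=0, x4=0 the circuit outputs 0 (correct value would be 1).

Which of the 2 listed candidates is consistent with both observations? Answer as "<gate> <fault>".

Evaluate each candidate on input x1=0, x2=0, x3=0, x4=0:
  M10 stuck-at-0: M1=0, M2=1, M3=0, M4=1, M5=1, M6=0, M7=1, M8=0, M9=1, M10=0 [stuck-at-0] → 0 — matches
  M2 stuck-at-0: M1=0, M2=0 [stuck-at-0], M3=0, M4=0, M5=0, M6=1, M7=1, M8=0, M9=1, M10=1 → 1 — eliminated
Only M10 stuck-at-0 reproduces the observed 0.

M10 stuck-at-0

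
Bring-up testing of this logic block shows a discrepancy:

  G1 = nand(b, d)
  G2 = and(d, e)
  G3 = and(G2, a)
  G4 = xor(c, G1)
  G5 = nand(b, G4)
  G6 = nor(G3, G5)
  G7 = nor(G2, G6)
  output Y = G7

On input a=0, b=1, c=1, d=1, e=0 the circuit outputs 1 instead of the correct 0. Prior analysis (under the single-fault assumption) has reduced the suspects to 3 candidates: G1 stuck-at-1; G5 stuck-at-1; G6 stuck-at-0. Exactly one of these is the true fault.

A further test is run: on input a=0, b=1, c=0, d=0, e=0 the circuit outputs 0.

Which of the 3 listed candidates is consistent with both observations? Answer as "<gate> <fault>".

G1 stuck-at-1

Evaluate each candidate on input a=0, b=1, c=0, d=0, e=0:
  G1 stuck-at-1: G1=1 [stuck-at-1], G2=0, G3=0, G4=1, G5=0, G6=1, G7=0 → 0 — matches
  G5 stuck-at-1: G1=1, G2=0, G3=0, G4=1, G5=1 [stuck-at-1], G6=0, G7=1 → 1 — eliminated
  G6 stuck-at-0: G1=1, G2=0, G3=0, G4=1, G5=0, G6=0 [stuck-at-0], G7=1 → 1 — eliminated
Only G1 stuck-at-1 reproduces the observed 0.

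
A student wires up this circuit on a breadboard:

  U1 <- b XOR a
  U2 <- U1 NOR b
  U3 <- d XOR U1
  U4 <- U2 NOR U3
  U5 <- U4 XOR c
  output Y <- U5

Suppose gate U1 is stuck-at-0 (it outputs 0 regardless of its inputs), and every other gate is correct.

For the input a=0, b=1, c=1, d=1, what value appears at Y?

Propagate with U1 forced: U1=0 [stuck-at-0], U2=0, U3=1, U4=0, U5=1.
So Y = 1. (Without the fault it would be 0.)

1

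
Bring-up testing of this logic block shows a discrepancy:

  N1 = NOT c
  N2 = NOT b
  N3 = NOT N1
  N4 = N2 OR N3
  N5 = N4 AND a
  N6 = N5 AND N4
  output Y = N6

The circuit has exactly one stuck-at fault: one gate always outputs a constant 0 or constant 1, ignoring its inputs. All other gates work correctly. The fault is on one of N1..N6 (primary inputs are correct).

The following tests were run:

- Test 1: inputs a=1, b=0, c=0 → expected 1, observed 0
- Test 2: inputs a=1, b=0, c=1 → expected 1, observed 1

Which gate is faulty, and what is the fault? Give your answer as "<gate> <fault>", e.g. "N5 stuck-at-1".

Fault-free values for test 1 (a=1, b=0, c=0): N1=1, N2=1, N3=0, N4=1, N5=1, N6=1, giving Y=1. Observed 0.
Test 1: faults giving observed 0 are {N2 stuck-at-0, N4 stuck-at-0, N5 stuck-at-0, N6 stuck-at-0}.
Test 2 (a=1, b=0, c=1): fault-free N1=0, N2=1, N3=1, N4=1, N5=1, N6=1 → 1; observed 1. Eliminates N4 stuck-at-0, N5 stuck-at-0, N6 stuck-at-0.
Only N2 stuck-at-0 is consistent with every test.

N2 stuck-at-0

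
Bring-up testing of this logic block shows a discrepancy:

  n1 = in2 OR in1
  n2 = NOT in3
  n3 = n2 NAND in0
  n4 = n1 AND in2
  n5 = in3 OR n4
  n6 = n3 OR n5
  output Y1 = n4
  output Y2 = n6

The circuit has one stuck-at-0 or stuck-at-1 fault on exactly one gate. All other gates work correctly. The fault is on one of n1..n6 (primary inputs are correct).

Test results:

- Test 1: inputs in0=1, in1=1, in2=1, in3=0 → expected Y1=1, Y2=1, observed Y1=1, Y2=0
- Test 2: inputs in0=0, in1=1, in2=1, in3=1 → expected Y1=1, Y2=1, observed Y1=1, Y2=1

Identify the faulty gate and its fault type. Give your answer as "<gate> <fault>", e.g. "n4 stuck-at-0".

n5 stuck-at-0

Fault-free values for test 1 (in0=1, in1=1, in2=1, in3=0): n1=1, n2=1, n3=0, n4=1, n5=1, n6=1, giving Y1=1, Y2=1. Observed Y1=1, Y2=0.
Test 1: faults giving observed Y1=1, Y2=0 are {n5 stuck-at-0, n6 stuck-at-0}.
Test 2 (in0=0, in1=1, in2=1, in3=1): fault-free n1=1, n2=0, n3=1, n4=1, n5=1, n6=1 → Y1=1, Y2=1; observed Y1=1, Y2=1. Eliminates n6 stuck-at-0.
Only n5 stuck-at-0 is consistent with every test.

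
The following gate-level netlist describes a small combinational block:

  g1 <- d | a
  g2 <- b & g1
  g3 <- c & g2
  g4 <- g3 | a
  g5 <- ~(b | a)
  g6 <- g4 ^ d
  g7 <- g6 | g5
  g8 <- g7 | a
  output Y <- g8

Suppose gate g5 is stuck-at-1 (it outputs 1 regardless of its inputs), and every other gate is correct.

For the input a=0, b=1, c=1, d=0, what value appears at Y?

Propagate with g5 forced: g1=0, g2=0, g3=0, g4=0, g5=1 [stuck-at-1], g6=0, g7=1, g8=1.
So Y = 1. (Without the fault it would be 0.)

1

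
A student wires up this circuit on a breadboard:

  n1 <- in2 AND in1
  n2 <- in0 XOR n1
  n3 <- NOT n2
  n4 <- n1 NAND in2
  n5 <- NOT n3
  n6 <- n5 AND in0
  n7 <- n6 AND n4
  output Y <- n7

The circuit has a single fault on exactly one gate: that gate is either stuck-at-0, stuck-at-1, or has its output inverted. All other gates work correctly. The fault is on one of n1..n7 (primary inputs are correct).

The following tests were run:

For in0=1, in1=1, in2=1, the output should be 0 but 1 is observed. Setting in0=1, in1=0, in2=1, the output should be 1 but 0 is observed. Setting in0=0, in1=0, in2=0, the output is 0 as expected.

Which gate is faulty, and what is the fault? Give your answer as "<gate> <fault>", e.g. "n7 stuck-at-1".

n1 inverted output

Fault-free values for test 1 (in0=1, in1=1, in2=1): n1=1, n2=0, n3=1, n4=0, n5=0, n6=0, n7=0, giving Y=0. Observed 1.
Test 1: faults giving observed 1 are {n1 stuck-at-0, n1 inverted output, n7 stuck-at-1, n7 inverted output}.
Test 2 (in0=1, in1=0, in2=1): fault-free n1=0, n2=1, n3=0, n4=1, n5=1, n6=1, n7=1 → 1; observed 0. Eliminates n1 stuck-at-0, n7 stuck-at-1.
Test 3 (in0=0, in1=0, in2=0): fault-free n1=0, n2=0, n3=1, n4=1, n5=0, n6=0, n7=0 → 0; observed 0. Eliminates n7 inverted output.
Only n1 inverted output is consistent with every test.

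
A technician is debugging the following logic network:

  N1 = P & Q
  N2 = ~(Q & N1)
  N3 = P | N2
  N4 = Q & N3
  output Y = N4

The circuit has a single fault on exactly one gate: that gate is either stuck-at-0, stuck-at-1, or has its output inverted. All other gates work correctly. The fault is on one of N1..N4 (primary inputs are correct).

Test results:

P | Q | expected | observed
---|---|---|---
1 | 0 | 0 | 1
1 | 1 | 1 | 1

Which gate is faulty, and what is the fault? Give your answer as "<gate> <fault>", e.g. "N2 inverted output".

N4 stuck-at-1

Fault-free values for test 1 (P=1, Q=0): N1=0, N2=1, N3=1, N4=0, giving Y=0. Observed 1.
Test 1: faults giving observed 1 are {N4 stuck-at-1, N4 inverted output}.
Test 2 (P=1, Q=1): fault-free N1=1, N2=0, N3=1, N4=1 → 1; observed 1. Eliminates N4 inverted output.
Only N4 stuck-at-1 is consistent with every test.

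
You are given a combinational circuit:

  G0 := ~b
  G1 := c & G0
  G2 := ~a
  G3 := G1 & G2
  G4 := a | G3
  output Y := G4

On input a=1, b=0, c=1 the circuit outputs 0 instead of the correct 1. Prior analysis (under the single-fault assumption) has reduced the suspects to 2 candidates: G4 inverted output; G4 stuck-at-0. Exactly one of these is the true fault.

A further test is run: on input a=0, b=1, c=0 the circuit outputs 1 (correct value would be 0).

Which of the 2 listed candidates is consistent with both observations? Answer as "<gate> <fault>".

G4 inverted output

Evaluate each candidate on input a=0, b=1, c=0:
  G4 inverted output: G0=0, G1=0, G2=1, G3=0, G4=1 [inverted output] → 1 — matches
  G4 stuck-at-0: G0=0, G1=0, G2=1, G3=0, G4=0 [stuck-at-0] → 0 — eliminated
Only G4 inverted output reproduces the observed 1.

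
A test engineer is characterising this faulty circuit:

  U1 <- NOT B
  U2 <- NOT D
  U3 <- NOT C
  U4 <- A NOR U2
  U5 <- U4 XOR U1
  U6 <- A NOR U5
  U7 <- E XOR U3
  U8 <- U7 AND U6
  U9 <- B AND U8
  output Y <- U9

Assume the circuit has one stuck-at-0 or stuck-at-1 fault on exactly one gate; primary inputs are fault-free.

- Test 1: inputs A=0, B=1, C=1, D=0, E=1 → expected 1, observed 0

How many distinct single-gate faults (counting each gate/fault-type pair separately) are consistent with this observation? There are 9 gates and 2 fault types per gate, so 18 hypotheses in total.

Fault-free: U1=0, U2=1, U3=0, U4=0, U5=0, U6=1, U7=1, U8=1, U9=1 → 1. Observed 0.
  U1: stuck-at-1 ✓; others ✗
  U2: stuck-at-0 ✓; others ✗
  U3: stuck-at-1 ✓; others ✗
  U4: stuck-at-1 ✓; others ✗
  U5: stuck-at-1 ✓; others ✗
  U6: stuck-at-0 ✓; others ✗
  U7: stuck-at-0 ✓; others ✗
  U8: stuck-at-0 ✓; others ✗
  U9: stuck-at-0 ✓; others ✗
Consistent faults: {U1 stuck-at-1, U2 stuck-at-0, U3 stuck-at-1, U4 stuck-at-1, U5 stuck-at-1, U6 stuck-at-0, U7 stuck-at-0, U8 stuck-at-0, U9 stuck-at-0} — 9 in all.

9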